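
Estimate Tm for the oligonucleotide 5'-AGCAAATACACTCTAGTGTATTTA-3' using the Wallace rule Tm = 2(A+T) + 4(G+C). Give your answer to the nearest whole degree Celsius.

Base counts: A=9, T=8, G=3, C=4 (length 24).
Tm = 2·(9+8) + 4·(3+4) = 2·17 + 4·7 = 34 + 28 = 62°C.

62°C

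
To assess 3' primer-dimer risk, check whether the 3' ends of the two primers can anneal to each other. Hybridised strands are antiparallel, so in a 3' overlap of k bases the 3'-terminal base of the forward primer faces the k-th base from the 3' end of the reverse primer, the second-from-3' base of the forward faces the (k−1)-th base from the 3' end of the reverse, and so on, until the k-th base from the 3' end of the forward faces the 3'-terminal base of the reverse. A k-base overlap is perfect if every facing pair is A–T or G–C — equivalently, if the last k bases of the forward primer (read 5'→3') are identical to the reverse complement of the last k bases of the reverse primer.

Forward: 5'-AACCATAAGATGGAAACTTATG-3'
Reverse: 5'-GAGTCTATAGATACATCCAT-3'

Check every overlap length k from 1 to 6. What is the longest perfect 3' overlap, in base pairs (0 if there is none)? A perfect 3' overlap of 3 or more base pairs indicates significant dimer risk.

Longest perfect overlap: 3 complementary base pairs; significant dimer risk (threshold 3).

Last 6 bases (5'→3') — forward …CTTATG, reverse …ATCCAT.
Reverse complement of the reverse primer's last 6 bases: ATGGAT; its first k bases are the reverse complement of the reverse primer's last k bases, so a perfect k-base overlap needs the forward primer's last k bases to equal them.
Comparing (forward last k vs required): k=1: G vs A ✗; k=2: TG vs AT ✗; k=3: ATG vs ATG ✓; k=4: TATG vs ATGG ✗; k=5: TTATG vs ATGGA ✗; k=6: CTTATG vs ATGGAT ✗.
Only k = 3 is perfect, so the longest perfect 3' overlap is 3.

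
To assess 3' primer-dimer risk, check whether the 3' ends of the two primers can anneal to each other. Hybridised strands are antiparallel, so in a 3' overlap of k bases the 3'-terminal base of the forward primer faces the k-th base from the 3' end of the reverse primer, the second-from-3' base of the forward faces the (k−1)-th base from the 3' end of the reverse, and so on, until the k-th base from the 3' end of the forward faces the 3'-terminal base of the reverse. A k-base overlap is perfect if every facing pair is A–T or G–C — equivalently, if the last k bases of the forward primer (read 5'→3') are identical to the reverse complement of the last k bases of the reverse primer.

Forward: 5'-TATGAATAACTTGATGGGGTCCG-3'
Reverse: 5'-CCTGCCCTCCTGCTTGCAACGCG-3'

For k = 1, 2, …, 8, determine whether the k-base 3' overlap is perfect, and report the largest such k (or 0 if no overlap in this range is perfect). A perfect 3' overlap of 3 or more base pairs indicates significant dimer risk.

Longest perfect overlap: 2 complementary base pairs; below the dimer-risk threshold (threshold 3).

Last 8 bases (5'→3') — forward …GGGGTCCG, reverse …GCAACGCG.
Reverse complement of the reverse primer's last 8 bases: CGCGTTGC; its first k bases are the reverse complement of the reverse primer's last k bases, so a perfect k-base overlap needs the forward primer's last k bases to equal them.
Comparing (forward last k vs required): k=1: G vs C ✗; k=2: CG vs CG ✓; k=3: CCG vs CGC ✗; k=4: TCCG vs CGCG ✗; k=5: GTCCG vs CGCGT ✗; k=6: GGTCCG vs CGCGTT ✗; k=7: GGGTCCG vs CGCGTTG ✗; k=8: GGGGTCCG vs CGCGTTGC ✗.
Only k = 2 is perfect, so the longest perfect 3' overlap is 2.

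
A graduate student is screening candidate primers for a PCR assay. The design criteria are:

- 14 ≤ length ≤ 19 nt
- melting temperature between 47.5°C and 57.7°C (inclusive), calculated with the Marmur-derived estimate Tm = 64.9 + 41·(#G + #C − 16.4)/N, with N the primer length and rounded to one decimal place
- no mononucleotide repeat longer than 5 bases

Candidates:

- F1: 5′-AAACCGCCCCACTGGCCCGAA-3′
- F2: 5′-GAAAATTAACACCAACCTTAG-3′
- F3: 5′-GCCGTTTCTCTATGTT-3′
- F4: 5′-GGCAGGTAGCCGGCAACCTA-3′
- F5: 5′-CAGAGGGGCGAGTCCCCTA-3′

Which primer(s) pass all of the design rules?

F1 (21 nt, A=6 T=1 G=4 C=10): length 21, outside 14–19 ✗; Tm = 64.9 + 41·(14 − 16.4)/21 = 60.2°C, outside 47.5–57.7°C ✗; longest run = 4 ✓ — fails.
F2 (21 nt, A=10 T=4 G=2 C=5): length 21, outside 14–19 ✗; Tm = 64.9 + 41·(7 − 16.4)/21 = 46.5°C, outside 47.5–57.7°C ✗; longest run = 4 ✓ — fails.
F3 (16 nt, A=1 T=8 G=3 C=4): length 16 ✓; Tm = 64.9 + 41·(7 − 16.4)/16 = 40.8°C, outside 47.5–57.7°C ✗; longest run = 3 ✓ — fails.
F4 (20 nt, A=5 T=2 G=7 C=6): length 20, outside 14–19 ✗; Tm = 64.9 + 41·(13 − 16.4)/20 = 57.9°C, outside 47.5–57.7°C ✗; longest run = 2 ✓ — fails.
F5 (19 nt, A=4 T=2 G=7 C=6): length 19 ✓; Tm = 64.9 + 41·(13 − 16.4)/19 = 57.6°C ✓; longest run = 4 ✓ — passes.

F5 only.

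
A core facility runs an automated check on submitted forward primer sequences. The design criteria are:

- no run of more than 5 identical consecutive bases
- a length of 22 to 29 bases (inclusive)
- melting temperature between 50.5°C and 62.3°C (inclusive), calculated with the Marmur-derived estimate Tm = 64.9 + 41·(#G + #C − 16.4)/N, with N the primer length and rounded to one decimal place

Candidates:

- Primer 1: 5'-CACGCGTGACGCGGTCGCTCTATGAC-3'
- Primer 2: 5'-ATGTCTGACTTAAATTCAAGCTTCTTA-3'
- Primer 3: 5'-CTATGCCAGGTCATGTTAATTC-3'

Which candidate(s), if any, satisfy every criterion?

Primer 2 and Primer 3.

Primer 1 (26 nt, A=4 T=5 G=8 C=9): longest run = 2 ✓; length 26 ✓; Tm = 64.9 + 41·(17 − 16.4)/26 = 65.8°C, outside 50.5–62.3°C ✗ — fails.
Primer 2 (27 nt, A=8 T=11 G=3 C=5): longest run = 3 ✓; length 27 ✓; Tm = 64.9 + 41·(8 − 16.4)/27 = 52.1°C ✓ — passes.
Primer 3 (22 nt, A=5 T=8 G=4 C=5): longest run = 2 ✓; length 22 ✓; Tm = 64.9 + 41·(9 − 16.4)/22 = 51.1°C ✓ — passes.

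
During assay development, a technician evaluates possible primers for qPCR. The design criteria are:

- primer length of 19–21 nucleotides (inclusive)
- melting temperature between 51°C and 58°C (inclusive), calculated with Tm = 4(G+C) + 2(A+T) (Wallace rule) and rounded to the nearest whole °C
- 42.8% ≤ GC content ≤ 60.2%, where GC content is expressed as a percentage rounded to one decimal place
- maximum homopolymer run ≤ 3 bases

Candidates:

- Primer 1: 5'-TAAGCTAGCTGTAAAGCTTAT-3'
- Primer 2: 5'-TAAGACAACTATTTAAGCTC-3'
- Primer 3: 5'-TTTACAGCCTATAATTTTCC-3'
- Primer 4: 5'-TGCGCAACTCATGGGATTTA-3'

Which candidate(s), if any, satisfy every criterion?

Primer 1 (21 nt, A=7 T=7 G=4 C=3): length 21 ✓; Tm = 2·14 + 4·7 = 56°C ✓; GC 7/21 = 33.3%, outside 42.8–60.2% ✗; longest run = 3 ✓ — fails.
Primer 2 (20 nt, A=8 T=6 G=2 C=4): length 20 ✓; Tm = 2·14 + 4·6 = 52°C ✓; GC 6/20 = 30.0%, outside 42.8–60.2% ✗; longest run = 3 ✓ — fails.
Primer 3 (20 nt, A=5 T=9 G=1 C=5): length 20 ✓; Tm = 2·14 + 4·6 = 52°C ✓; GC 6/20 = 30.0%, outside 42.8–60.2% ✗; longest run = 4, exceeds 3 ✗ — fails.
Primer 4 (20 nt, A=5 T=6 G=5 C=4): length 20 ✓; Tm = 2·11 + 4·9 = 58°C ✓; GC 9/20 = 45.0% ✓; longest run = 3 ✓ — passes.

Primer 4 only.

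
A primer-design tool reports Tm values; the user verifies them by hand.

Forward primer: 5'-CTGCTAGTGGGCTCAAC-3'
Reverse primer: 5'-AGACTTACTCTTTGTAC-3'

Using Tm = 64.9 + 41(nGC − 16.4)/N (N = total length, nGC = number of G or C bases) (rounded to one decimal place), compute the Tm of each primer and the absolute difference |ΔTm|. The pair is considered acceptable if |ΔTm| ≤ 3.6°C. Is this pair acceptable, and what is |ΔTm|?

|ΔTm| = 9.7°C; the pair is not acceptable.

Forward: G+C = 10, N = 17 → Tm = 64.9 + 41·(10 − 16.4)/17 = 49.5°C.
Reverse: G+C = 6, N = 17 → Tm = 64.9 + 41·(6 − 16.4)/17 = 39.8°C.
|ΔTm| = |49.5 − 39.8| = 9.7°C, > 3.6°C.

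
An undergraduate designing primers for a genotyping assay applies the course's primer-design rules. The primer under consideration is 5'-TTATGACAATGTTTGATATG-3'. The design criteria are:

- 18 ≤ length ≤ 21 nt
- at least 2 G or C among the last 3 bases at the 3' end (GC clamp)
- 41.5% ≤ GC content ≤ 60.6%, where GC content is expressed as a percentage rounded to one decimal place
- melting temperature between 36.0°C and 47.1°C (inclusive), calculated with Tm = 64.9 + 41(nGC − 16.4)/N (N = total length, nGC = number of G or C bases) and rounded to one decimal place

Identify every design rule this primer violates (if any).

Base counts: A=6, T=9, G=4, C=1 (length 20).
length: length 20 ✓
GC clamp: 3' end ATG has 1 G/C, need ≥2 ✗
GC content: GC 5/20 = 25.0%, outside 41.5–60.6% ✗
Tm: Tm = 64.9 + 41·(5 − 16.4)/20 = 41.5°C ✓

Fails: GC clamp, GC content.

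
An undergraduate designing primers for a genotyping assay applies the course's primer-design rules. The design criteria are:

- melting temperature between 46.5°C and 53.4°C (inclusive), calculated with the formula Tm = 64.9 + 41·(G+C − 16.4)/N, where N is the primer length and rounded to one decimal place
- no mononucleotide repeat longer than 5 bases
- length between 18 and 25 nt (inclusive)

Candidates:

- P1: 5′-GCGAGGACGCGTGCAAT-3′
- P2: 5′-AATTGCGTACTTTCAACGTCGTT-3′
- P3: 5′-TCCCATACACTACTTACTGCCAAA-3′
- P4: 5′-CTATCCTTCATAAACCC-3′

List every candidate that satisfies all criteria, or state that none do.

P1 (17 nt, A=4 T=2 G=7 C=4): Tm = 64.9 + 41·(11 − 16.4)/17 = 51.9°C ✓; longest run = 2 ✓; length 17, outside 18–25 ✗ — fails.
P2 (23 nt, A=5 T=9 G=4 C=5): Tm = 64.9 + 41·(9 − 16.4)/23 = 51.7°C ✓; longest run = 3 ✓; length 23 ✓ — passes.
P3 (24 nt, A=8 T=6 G=1 C=9): Tm = 64.9 + 41·(10 − 16.4)/24 = 54.0°C, outside 46.5–53.4°C ✗; longest run = 3 ✓; length 24 ✓ — fails.
P4 (17 nt, A=5 T=5 G=0 C=7): Tm = 64.9 + 41·(7 − 16.4)/17 = 42.2°C, outside 46.5–53.4°C ✗; longest run = 3 ✓; length 17, outside 18–25 ✗ — fails.

P2 only.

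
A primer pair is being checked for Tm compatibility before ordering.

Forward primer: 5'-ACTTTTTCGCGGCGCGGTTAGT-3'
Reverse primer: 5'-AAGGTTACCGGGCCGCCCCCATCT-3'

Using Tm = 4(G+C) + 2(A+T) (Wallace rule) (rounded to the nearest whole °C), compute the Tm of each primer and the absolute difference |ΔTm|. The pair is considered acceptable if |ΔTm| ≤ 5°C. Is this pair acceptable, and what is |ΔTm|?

|ΔTm| = 12°C; the pair is not acceptable.

Forward: A=2 T=8 G=7 C=5 → Tm = 2·10 + 4·12 = 68°C.
Reverse: A=4 T=4 G=6 C=10 → Tm = 2·8 + 4·16 = 80°C.
|ΔTm| = |68 − 80| = 12°C, > 5°C.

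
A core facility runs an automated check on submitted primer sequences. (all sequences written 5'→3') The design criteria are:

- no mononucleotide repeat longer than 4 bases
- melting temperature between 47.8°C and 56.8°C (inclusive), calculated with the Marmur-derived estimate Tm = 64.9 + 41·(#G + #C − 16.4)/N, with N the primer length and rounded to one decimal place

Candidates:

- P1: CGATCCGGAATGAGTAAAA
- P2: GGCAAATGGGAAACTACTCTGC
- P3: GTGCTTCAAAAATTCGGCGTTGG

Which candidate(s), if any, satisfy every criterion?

P2 only.

P1 (19 nt, A=8 T=3 G=5 C=3): longest run = 4 ✓; Tm = 64.9 + 41·(8 − 16.4)/19 = 46.8°C, outside 47.8–56.8°C ✗ — fails.
P2 (22 nt, A=7 T=4 G=6 C=5): longest run = 3 ✓; Tm = 64.9 + 41·(11 − 16.4)/22 = 54.8°C ✓ — passes.
P3 (23 nt, A=5 T=7 G=7 C=4): longest run = 5, exceeds 4 ✗; Tm = 64.9 + 41·(11 − 16.4)/23 = 55.3°C ✓ — fails.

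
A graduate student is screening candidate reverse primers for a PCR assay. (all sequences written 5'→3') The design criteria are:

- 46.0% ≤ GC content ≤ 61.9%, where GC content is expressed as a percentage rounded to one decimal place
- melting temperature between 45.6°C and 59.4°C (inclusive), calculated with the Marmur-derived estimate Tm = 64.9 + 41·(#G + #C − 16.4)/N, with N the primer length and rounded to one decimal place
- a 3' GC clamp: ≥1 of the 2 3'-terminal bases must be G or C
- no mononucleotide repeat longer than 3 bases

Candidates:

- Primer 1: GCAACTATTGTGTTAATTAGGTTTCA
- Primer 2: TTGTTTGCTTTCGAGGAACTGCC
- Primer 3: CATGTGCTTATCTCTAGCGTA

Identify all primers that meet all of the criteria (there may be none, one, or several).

Primer 1 (26 nt, A=7 T=11 G=5 C=3): GC 8/26 = 30.8%, outside 46.0–61.9% ✗; Tm = 64.9 + 41·(8 − 16.4)/26 = 51.7°C ✓; 3' end CA has 1 G/C ✓; longest run = 3 ✓ — fails.
Primer 2 (23 nt, A=3 T=9 G=6 C=5): GC 11/23 = 47.8% ✓; Tm = 64.9 + 41·(11 − 16.4)/23 = 55.3°C ✓; 3' end CC has 2 G/C ✓; longest run = 3 ✓ — passes.
Primer 3 (21 nt, A=4 T=8 G=4 C=5): GC 9/21 = 42.9%, outside 46.0–61.9% ✗; Tm = 64.9 + 41·(9 − 16.4)/21 = 50.5°C ✓; 3' end TA has 0 G/C, need ≥1 ✗; longest run = 2 ✓ — fails.

Primer 2 only.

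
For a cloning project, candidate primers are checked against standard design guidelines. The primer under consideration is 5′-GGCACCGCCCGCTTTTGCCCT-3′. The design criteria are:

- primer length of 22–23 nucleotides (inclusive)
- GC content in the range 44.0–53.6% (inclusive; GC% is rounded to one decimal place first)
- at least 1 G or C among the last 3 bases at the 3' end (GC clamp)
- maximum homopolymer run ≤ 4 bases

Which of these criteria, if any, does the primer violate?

Fails: length, GC content.

Base counts: A=1, T=5, G=5, C=10 (length 21).
length: length 21, outside 22–23 ✗
GC content: GC 15/21 = 71.4%, outside 44.0–53.6% ✗
GC clamp: 3' end CCT has 2 G/C ✓
homopolymer run: longest run = 4 ✓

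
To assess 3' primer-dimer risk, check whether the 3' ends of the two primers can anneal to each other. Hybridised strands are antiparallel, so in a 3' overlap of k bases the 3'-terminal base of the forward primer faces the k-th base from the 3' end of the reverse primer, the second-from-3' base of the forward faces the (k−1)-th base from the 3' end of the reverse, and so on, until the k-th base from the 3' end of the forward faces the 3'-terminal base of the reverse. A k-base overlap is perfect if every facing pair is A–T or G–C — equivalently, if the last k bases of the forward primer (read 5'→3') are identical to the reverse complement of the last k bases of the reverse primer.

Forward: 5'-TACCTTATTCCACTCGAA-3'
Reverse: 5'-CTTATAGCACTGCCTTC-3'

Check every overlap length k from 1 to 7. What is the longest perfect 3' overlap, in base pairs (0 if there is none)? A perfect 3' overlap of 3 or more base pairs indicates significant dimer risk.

Last 7 bases (5'→3') — forward …ACTCGAA, reverse …TGCCTTC.
Reverse complement of the reverse primer's last 7 bases: GAAGGCA; its first k bases are the reverse complement of the reverse primer's last k bases, so a perfect k-base overlap needs the forward primer's last k bases to equal them.
Comparing (forward last k vs required): k=1: A vs G ✗; k=2: AA vs GA ✗; k=3: GAA vs GAA ✓; k=4: CGAA vs GAAG ✗; k=5: TCGAA vs GAAGG ✗; k=6: CTCGAA vs GAAGGC ✗; k=7: ACTCGAA vs GAAGGCA ✗.
Only k = 3 is perfect, so the longest perfect 3' overlap is 3.

Longest perfect overlap: 3 complementary base pairs; significant dimer risk (threshold 3).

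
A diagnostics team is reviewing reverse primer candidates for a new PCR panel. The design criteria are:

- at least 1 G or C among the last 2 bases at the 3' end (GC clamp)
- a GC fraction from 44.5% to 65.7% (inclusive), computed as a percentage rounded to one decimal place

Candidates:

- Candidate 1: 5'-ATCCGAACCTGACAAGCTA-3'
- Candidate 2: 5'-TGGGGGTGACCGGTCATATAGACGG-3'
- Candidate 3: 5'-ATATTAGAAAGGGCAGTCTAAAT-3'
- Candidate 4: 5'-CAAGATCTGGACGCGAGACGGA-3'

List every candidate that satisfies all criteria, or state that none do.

Candidate 2 and Candidate 4.

Candidate 1 (19 nt, A=7 T=3 G=3 C=6): 3' end TA has 0 G/C, need ≥1 ✗; GC 9/19 = 47.4% ✓ — fails.
Candidate 2 (25 nt, A=5 T=5 G=11 C=4): 3' end GG has 2 G/C ✓; GC 15/25 = 60.0% ✓ — passes.
Candidate 3 (23 nt, A=10 T=6 G=5 C=2): 3' end AT has 0 G/C, need ≥1 ✗; GC 7/23 = 30.4%, outside 44.5–65.7% ✗ — fails.
Candidate 4 (22 nt, A=7 T=2 G=8 C=5): 3' end GA has 1 G/C ✓; GC 13/22 = 59.1% ✓ — passes.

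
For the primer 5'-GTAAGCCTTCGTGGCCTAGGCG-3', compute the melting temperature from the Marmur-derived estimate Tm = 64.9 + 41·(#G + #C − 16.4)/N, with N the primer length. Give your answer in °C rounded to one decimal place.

60.4°C

Base counts: A=3, T=5, G=8, C=6; G+C = 14, N = 22.
Tm = 64.9 + 41·(14 − 16.4)/22 = 64.9 + -98.40/22 = 60.4°C.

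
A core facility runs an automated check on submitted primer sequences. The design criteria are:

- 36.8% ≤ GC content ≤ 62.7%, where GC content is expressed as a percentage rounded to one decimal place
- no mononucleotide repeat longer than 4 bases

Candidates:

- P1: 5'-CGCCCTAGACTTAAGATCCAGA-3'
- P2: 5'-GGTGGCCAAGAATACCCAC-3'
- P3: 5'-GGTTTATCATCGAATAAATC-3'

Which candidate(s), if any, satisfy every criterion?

P1 and P2.

P1 (22 nt, A=7 T=4 G=4 C=7): GC 11/22 = 50.0% ✓; longest run = 3 ✓ — passes.
P2 (19 nt, A=6 T=2 G=5 C=6): GC 11/19 = 57.9% ✓; longest run = 3 ✓ — passes.
P3 (20 nt, A=7 T=7 G=3 C=3): GC 6/20 = 30.0%, outside 36.8–62.7% ✗; longest run = 3 ✓ — fails.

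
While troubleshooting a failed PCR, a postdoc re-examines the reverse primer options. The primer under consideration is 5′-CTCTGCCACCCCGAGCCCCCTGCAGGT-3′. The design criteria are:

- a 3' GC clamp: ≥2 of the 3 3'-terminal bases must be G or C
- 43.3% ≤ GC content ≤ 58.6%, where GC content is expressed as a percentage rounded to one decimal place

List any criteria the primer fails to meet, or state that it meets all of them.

Base counts: A=3, T=4, G=6, C=14 (length 27).
GC clamp: 3' end GGT has 2 G/C ✓
GC content: GC 20/27 = 74.1%, outside 43.3–58.6% ✗

Fails: GC content.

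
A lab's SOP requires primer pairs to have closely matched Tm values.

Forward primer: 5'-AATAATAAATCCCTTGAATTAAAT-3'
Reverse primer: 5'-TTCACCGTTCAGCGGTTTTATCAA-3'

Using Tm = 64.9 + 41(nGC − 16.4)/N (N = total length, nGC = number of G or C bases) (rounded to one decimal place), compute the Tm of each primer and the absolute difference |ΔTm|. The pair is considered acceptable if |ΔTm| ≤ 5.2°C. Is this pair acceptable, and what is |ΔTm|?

|ΔTm| = 10.3°C; the pair is not acceptable.

Forward: G+C = 4, N = 24 → Tm = 64.9 + 41·(4 − 16.4)/24 = 43.7°C.
Reverse: G+C = 10, N = 24 → Tm = 64.9 + 41·(10 − 16.4)/24 = 54.0°C.
|ΔTm| = |43.7 − 54.0| = 10.3°C, > 5.2°C.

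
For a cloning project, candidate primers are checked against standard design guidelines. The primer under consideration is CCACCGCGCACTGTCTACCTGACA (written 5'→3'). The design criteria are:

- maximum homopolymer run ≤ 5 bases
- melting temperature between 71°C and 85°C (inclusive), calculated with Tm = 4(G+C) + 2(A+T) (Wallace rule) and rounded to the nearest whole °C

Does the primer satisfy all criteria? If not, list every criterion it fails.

Base counts: A=5, T=4, G=4, C=11 (length 24).
homopolymer run: longest run = 2 ✓
Tm: Tm = 2·9 + 4·15 = 78°C ✓

Meets all criteria.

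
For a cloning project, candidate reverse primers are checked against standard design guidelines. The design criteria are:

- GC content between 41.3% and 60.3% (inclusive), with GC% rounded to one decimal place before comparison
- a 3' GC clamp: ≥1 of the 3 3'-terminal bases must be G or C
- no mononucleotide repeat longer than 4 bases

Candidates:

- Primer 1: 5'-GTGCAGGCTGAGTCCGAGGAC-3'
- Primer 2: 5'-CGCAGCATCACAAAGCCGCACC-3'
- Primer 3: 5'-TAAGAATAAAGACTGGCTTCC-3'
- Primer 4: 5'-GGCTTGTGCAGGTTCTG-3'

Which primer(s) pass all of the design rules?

Primer 4 only.

Primer 1 (21 nt, A=4 T=3 G=9 C=5): GC 14/21 = 66.7%, outside 41.3–60.3% ✗; 3' end GAC has 2 G/C ✓; longest run = 2 ✓ — fails.
Primer 2 (22 nt, A=7 T=1 G=4 C=10): GC 14/22 = 63.6%, outside 41.3–60.3% ✗; 3' end ACC has 2 G/C ✓; longest run = 3 ✓ — fails.
Primer 3 (21 nt, A=8 T=5 G=4 C=4): GC 8/21 = 38.1%, outside 41.3–60.3% ✗; 3' end TCC has 2 G/C ✓; longest run = 3 ✓ — fails.
Primer 4 (17 nt, A=1 T=6 G=7 C=3): GC 10/17 = 58.8% ✓; 3' end CTG has 2 G/C ✓; longest run = 2 ✓ — passes.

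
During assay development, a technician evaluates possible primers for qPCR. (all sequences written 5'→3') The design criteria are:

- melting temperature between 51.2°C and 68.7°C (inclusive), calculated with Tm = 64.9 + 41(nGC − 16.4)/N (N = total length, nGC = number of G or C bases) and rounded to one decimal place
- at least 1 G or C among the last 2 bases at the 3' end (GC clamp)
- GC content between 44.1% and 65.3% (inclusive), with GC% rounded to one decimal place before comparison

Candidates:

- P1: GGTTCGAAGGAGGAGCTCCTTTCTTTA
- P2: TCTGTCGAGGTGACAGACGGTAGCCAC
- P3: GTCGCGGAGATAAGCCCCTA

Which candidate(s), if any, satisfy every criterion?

P2 only.

P1 (27 nt, A=5 T=9 G=8 C=5): Tm = 64.9 + 41·(13 − 16.4)/27 = 59.7°C ✓; 3' end TA has 0 G/C, need ≥1 ✗; GC 13/27 = 48.1% ✓ — fails.
P2 (27 nt, A=6 T=5 G=9 C=7): Tm = 64.9 + 41·(16 − 16.4)/27 = 64.3°C ✓; 3' end AC has 1 G/C ✓; GC 16/27 = 59.3% ✓ — passes.
P3 (20 nt, A=5 T=3 G=6 C=6): Tm = 64.9 + 41·(12 − 16.4)/20 = 55.9°C ✓; 3' end TA has 0 G/C, need ≥1 ✗; GC 12/20 = 60.0% ✓ — fails.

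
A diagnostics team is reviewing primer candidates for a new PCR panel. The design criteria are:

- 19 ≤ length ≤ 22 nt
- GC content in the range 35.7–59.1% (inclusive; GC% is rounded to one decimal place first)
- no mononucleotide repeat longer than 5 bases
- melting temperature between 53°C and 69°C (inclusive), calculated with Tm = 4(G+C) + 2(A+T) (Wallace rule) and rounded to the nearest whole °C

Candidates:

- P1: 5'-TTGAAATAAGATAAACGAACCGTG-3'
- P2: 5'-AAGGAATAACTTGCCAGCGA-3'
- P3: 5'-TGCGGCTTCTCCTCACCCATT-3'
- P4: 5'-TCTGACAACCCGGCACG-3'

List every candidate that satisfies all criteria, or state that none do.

P2 and P3.

P1 (24 nt, A=11 T=5 G=5 C=3): length 24, outside 19–22 ✗; GC 8/24 = 33.3%, outside 35.7–59.1% ✗; longest run = 3 ✓; Tm = 2·16 + 4·8 = 64°C ✓ — fails.
P2 (20 nt, A=8 T=3 G=5 C=4): length 20 ✓; GC 9/20 = 45.0% ✓; longest run = 2 ✓; Tm = 2·11 + 4·9 = 58°C ✓ — passes.
P3 (21 nt, A=2 T=7 G=3 C=9): length 21 ✓; GC 12/21 = 57.1% ✓; longest run = 3 ✓; Tm = 2·9 + 4·12 = 66°C ✓ — passes.
P4 (17 nt, A=4 T=2 G=4 C=7): length 17, outside 19–22 ✗; GC 11/17 = 64.7%, outside 35.7–59.1% ✗; longest run = 3 ✓; Tm = 2·6 + 4·11 = 56°C ✓ — fails.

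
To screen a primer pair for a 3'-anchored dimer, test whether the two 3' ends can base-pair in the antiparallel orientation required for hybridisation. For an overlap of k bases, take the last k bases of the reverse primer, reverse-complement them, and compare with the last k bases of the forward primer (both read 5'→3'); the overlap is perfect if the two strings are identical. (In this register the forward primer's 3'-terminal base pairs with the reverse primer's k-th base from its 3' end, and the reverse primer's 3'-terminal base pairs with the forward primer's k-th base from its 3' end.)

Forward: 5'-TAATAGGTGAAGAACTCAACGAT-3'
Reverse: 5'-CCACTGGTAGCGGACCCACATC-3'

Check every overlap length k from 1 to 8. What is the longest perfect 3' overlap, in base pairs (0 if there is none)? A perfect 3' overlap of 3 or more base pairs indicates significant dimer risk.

Last 8 bases (5'→3') — forward …TCAACGAT, reverse …CCCACATC.
Reverse complement of the reverse primer's last 8 bases: GATGTGGG; its first k bases are the reverse complement of the reverse primer's last k bases, so a perfect k-base overlap needs the forward primer's last k bases to equal them.
Comparing (forward last k vs required): k=1: T vs G ✗; k=2: AT vs GA ✗; k=3: GAT vs GAT ✓; k=4: CGAT vs GATG ✗; k=5: ACGAT vs GATGT ✗; k=6: AACGAT vs GATGTG ✗; k=7: CAACGAT vs GATGTGG ✗; k=8: TCAACGAT vs GATGTGGG ✗.
Only k = 3 is perfect, so the longest perfect 3' overlap is 3.

Longest perfect overlap: 3 complementary base pairs; significant dimer risk (threshold 3).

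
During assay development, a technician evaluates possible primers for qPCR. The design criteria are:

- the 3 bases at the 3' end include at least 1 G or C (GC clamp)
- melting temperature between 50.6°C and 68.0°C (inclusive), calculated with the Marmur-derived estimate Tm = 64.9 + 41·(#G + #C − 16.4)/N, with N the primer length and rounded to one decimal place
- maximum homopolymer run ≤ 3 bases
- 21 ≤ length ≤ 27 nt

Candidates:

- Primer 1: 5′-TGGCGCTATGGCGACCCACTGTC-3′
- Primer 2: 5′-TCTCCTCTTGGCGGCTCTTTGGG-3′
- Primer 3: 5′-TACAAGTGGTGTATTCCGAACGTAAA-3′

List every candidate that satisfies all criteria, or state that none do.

Primer 1 (23 nt, A=3 T=5 G=7 C=8): 3' end GTC has 2 G/C ✓; Tm = 64.9 + 41·(15 − 16.4)/23 = 62.4°C ✓; longest run = 3 ✓; length 23 ✓ — passes.
Primer 2 (23 nt, A=0 T=9 G=7 C=7): 3' end GGG has 3 G/C ✓; Tm = 64.9 + 41·(14 − 16.4)/23 = 60.6°C ✓; longest run = 3 ✓; length 23 ✓ — passes.
Primer 3 (26 nt, A=9 T=7 G=6 C=4): 3' end AAA has 0 G/C, need ≥1 ✗; Tm = 64.9 + 41·(10 − 16.4)/26 = 54.8°C ✓; longest run = 3 ✓; length 26 ✓ — fails.

Primer 1 and Primer 2.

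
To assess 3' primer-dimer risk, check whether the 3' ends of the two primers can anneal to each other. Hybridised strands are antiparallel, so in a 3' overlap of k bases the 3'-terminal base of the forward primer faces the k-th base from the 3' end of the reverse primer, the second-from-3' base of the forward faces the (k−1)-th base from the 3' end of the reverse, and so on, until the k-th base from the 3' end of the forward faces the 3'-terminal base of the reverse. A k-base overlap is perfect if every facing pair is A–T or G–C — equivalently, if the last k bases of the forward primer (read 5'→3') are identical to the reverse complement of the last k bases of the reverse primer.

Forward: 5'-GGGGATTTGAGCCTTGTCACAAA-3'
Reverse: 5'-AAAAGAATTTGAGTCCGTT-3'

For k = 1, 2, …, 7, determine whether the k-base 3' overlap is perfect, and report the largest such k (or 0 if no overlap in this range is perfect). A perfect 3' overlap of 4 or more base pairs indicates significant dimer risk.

Last 7 bases (5'→3') — forward …TCACAAA, reverse …GTCCGTT.
Reverse complement of the reverse primer's last 7 bases: AACGGAC; its first k bases are the reverse complement of the reverse primer's last k bases, so a perfect k-base overlap needs the forward primer's last k bases to equal them.
Comparing (forward last k vs required): k=1: A vs A ✓; k=2: AA vs AA ✓; k=3: AAA vs AAC ✗; k=4: CAAA vs AACG ✗; k=5: ACAAA vs AACGG ✗; k=6: CACAAA vs AACGGA ✗; k=7: TCACAAA vs AACGGAC ✗.
Perfect overlaps at k = 1, 2; the largest is 2.

Longest perfect overlap: 2 complementary base pairs; below the dimer-risk threshold (threshold 4).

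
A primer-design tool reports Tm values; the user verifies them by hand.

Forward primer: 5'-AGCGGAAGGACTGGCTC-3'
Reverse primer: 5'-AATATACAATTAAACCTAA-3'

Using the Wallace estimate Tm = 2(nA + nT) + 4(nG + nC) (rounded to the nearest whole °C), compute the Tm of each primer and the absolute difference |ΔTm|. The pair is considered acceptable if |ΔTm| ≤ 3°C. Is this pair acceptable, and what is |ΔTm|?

Forward: A=4 T=2 G=7 C=4 → Tm = 2·6 + 4·11 = 56°C.
Reverse: A=11 T=5 G=0 C=3 → Tm = 2·16 + 4·3 = 44°C.
|ΔTm| = |56 − 44| = 12°C, > 3°C.

|ΔTm| = 12°C; the pair is not acceptable.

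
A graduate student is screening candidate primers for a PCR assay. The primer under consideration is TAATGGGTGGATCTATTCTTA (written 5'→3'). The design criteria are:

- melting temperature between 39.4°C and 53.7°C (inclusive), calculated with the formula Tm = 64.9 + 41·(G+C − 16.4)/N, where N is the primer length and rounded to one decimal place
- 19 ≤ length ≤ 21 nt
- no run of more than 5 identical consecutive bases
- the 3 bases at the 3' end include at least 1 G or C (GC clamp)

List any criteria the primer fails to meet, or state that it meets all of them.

Fails: GC clamp.

Base counts: A=5, T=9, G=5, C=2 (length 21).
Tm: Tm = 64.9 + 41·(7 − 16.4)/21 = 46.5°C ✓
length: length 21 ✓
homopolymer run: longest run = 3 ✓
GC clamp: 3' end TTA has 0 G/C, need ≥1 ✗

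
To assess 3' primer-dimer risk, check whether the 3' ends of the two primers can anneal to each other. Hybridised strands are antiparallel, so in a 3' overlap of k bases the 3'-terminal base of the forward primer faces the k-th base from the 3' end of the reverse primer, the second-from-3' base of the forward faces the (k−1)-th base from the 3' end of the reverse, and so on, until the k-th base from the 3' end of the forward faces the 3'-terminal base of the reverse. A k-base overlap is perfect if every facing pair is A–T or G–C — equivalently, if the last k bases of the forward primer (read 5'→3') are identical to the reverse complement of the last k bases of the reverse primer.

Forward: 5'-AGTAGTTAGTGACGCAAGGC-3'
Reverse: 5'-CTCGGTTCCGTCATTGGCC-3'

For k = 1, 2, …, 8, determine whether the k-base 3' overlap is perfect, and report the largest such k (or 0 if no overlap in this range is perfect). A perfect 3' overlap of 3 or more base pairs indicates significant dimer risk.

Longest perfect overlap: 3 complementary base pairs; significant dimer risk (threshold 3).

Last 8 bases (5'→3') — forward …CGCAAGGC, reverse …CATTGGCC.
Reverse complement of the reverse primer's last 8 bases: GGCCAATG; its first k bases are the reverse complement of the reverse primer's last k bases, so a perfect k-base overlap needs the forward primer's last k bases to equal them.
Comparing (forward last k vs required): k=1: C vs G ✗; k=2: GC vs GG ✗; k=3: GGC vs GGC ✓; k=4: AGGC vs GGCC ✗; k=5: AAGGC vs GGCCA ✗; k=6: CAAGGC vs GGCCAA ✗; k=7: GCAAGGC vs GGCCAAT ✗; k=8: CGCAAGGC vs GGCCAATG ✗.
Only k = 3 is perfect, so the longest perfect 3' overlap is 3.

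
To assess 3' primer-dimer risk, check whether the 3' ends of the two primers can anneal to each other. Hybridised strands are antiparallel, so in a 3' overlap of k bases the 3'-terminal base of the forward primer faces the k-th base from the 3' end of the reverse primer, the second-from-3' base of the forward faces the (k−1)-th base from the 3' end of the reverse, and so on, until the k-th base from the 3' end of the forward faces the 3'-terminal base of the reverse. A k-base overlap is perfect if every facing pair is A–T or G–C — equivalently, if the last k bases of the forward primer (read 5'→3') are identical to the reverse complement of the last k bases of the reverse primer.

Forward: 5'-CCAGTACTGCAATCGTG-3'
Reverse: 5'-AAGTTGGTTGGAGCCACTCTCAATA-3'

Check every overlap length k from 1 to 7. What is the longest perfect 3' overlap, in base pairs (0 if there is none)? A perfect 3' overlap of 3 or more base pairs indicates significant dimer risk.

Last 7 bases (5'→3') — forward …AATCGTG, reverse …CTCAATA.
Reverse complement of the reverse primer's last 7 bases: TATTGAG; its first k bases are the reverse complement of the reverse primer's last k bases, so a perfect k-base overlap needs the forward primer's last k bases to equal them.
Comparing (forward last k vs required): k=1: G vs T ✗; k=2: TG vs TA ✗; k=3: GTG vs TAT ✗; k=4: CGTG vs TATT ✗; k=5: TCGTG vs TATTG ✗; k=6: ATCGTG vs TATTGA ✗; k=7: AATCGTG vs TATTGAG ✗.
No overlap length from 1 to 7 is perfect, so the longest perfect 3' overlap is 0.

Longest perfect overlap: 0 complementary base pairs; below the dimer-risk threshold (threshold 3).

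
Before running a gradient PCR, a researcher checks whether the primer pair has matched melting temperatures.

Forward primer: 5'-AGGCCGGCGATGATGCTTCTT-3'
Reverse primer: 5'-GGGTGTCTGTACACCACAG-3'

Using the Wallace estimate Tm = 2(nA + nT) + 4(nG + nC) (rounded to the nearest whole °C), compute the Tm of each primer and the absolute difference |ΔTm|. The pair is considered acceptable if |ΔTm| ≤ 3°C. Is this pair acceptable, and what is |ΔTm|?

Forward: A=3 T=6 G=7 C=5 → Tm = 2·9 + 4·12 = 66°C.
Reverse: A=4 T=4 G=6 C=5 → Tm = 2·8 + 4·11 = 60°C.
|ΔTm| = |66 − 60| = 6°C, > 3°C.

|ΔTm| = 6°C; the pair is not acceptable.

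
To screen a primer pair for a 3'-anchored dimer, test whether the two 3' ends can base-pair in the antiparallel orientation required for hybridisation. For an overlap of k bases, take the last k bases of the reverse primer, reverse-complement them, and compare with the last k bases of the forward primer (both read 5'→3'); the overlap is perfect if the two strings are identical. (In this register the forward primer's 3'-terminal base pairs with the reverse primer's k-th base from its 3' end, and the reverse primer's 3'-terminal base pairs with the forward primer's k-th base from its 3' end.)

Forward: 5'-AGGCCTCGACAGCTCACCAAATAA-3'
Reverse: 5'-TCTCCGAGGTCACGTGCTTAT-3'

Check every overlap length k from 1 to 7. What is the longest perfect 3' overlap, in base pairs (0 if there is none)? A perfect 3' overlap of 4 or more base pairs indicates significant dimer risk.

Longest perfect overlap: 4 complementary base pairs; significant dimer risk (threshold 4).

Last 7 bases (5'→3') — forward …CAAATAA, reverse …TGCTTAT.
Reverse complement of the reverse primer's last 7 bases: ATAAGCA; its first k bases are the reverse complement of the reverse primer's last k bases, so a perfect k-base overlap needs the forward primer's last k bases to equal them.
Comparing (forward last k vs required): k=1: A vs A ✓; k=2: AA vs AT ✗; k=3: TAA vs ATA ✗; k=4: ATAA vs ATAA ✓; k=5: AATAA vs ATAAG ✗; k=6: AAATAA vs ATAAGC ✗; k=7: CAAATAA vs ATAAGCA ✗.
Perfect overlaps at k = 1, 4; the largest is 4.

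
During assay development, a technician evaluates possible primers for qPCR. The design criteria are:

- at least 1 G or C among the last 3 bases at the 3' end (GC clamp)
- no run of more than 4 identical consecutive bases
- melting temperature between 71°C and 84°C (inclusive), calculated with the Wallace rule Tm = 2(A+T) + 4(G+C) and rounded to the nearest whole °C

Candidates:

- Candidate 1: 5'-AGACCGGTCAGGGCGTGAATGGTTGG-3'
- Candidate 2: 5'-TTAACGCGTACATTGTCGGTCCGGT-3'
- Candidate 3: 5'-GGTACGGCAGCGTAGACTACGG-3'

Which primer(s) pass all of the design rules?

Candidate 1 (26 nt, A=5 T=5 G=12 C=4): 3' end TGG has 2 G/C ✓; longest run = 3 ✓; Tm = 2·10 + 4·16 = 84°C ✓ — passes.
Candidate 2 (25 nt, A=4 T=8 G=7 C=6): 3' end GGT has 2 G/C ✓; longest run = 2 ✓; Tm = 2·12 + 4·13 = 76°C ✓ — passes.
Candidate 3 (22 nt, A=5 T=3 G=9 C=5): 3' end CGG has 3 G/C ✓; longest run = 2 ✓; Tm = 2·8 + 4·14 = 72°C ✓ — passes.

Candidate 1, Candidate 2 and Candidate 3.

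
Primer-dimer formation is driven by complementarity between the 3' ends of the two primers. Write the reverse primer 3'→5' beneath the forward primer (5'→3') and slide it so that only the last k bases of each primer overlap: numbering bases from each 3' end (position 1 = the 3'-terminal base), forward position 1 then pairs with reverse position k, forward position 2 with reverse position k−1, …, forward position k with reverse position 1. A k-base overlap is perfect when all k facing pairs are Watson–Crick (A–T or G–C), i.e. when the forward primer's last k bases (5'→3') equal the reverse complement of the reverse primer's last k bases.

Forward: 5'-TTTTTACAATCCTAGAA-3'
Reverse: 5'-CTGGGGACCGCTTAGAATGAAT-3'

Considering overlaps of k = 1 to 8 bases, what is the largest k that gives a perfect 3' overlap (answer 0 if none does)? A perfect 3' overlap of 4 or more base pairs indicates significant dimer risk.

Longest perfect overlap: 1 complementary base pair; below the dimer-risk threshold (threshold 4).

Last 8 bases (5'→3') — forward …TCCTAGAA, reverse …GAATGAAT.
Reverse complement of the reverse primer's last 8 bases: ATTCATTC; its first k bases are the reverse complement of the reverse primer's last k bases, so a perfect k-base overlap needs the forward primer's last k bases to equal them.
Comparing (forward last k vs required): k=1: A vs A ✓; k=2: AA vs AT ✗; k=3: GAA vs ATT ✗; k=4: AGAA vs ATTC ✗; k=5: TAGAA vs ATTCA ✗; k=6: CTAGAA vs ATTCAT ✗; k=7: CCTAGAA vs ATTCATT ✗; k=8: TCCTAGAA vs ATTCATTC ✗.
Only k = 1 is perfect, so the longest perfect 3' overlap is 1.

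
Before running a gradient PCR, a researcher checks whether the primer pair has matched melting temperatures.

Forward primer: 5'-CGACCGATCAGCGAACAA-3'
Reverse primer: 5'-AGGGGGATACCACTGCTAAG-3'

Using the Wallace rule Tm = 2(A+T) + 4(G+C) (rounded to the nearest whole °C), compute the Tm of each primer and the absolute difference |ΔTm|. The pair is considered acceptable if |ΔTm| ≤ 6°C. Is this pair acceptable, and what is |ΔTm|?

|ΔTm| = 6°C; the pair is acceptable.

Forward: A=7 T=1 G=4 C=6 → Tm = 2·8 + 4·10 = 56°C.
Reverse: A=6 T=3 G=7 C=4 → Tm = 2·9 + 4·11 = 62°C.
|ΔTm| = |56 − 62| = 6°C, ≤ 6°C.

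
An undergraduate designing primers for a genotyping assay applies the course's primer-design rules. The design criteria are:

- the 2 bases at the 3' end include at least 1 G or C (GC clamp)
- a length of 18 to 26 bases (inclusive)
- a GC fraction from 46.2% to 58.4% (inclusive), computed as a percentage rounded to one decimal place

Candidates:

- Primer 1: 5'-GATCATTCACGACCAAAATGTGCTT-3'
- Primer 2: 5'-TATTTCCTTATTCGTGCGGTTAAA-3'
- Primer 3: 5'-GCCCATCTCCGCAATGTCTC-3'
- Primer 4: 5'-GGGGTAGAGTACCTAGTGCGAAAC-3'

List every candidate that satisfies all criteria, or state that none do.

Primer 1 (25 nt, A=8 T=7 G=4 C=6): 3' end TT has 0 G/C, need ≥1 ✗; length 25 ✓; GC 10/25 = 40.0%, outside 46.2–58.4% ✗ — fails.
Primer 2 (24 nt, A=5 T=11 G=4 C=4): 3' end AA has 0 G/C, need ≥1 ✗; length 24 ✓; GC 8/24 = 33.3%, outside 46.2–58.4% ✗ — fails.
Primer 3 (20 nt, A=3 T=5 G=3 C=9): 3' end TC has 1 G/C ✓; length 20 ✓; GC 12/20 = 60.0%, outside 46.2–58.4% ✗ — fails.
Primer 4 (24 nt, A=7 T=4 G=9 C=4): 3' end AC has 1 G/C ✓; length 24 ✓; GC 13/24 = 54.2% ✓ — passes.

Primer 4 only.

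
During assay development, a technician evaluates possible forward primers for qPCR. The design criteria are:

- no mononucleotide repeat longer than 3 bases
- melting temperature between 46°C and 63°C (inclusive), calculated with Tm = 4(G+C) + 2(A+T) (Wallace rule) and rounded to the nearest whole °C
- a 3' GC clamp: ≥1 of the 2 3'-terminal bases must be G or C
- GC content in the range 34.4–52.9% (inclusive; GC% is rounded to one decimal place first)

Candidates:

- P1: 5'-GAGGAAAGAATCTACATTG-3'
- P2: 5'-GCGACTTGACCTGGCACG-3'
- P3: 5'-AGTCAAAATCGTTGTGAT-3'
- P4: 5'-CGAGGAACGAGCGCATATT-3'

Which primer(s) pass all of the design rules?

P1 only.

P1 (19 nt, A=8 T=4 G=5 C=2): longest run = 3 ✓; Tm = 2·12 + 4·7 = 52°C ✓; 3' end TG has 1 G/C ✓; GC 7/19 = 36.8% ✓ — passes.
P2 (18 nt, A=3 T=3 G=6 C=6): longest run = 2 ✓; Tm = 2·6 + 4·12 = 60°C ✓; 3' end CG has 2 G/C ✓; GC 12/18 = 66.7%, outside 34.4–52.9% ✗ — fails.
P3 (18 nt, A=6 T=6 G=4 C=2): longest run = 4, exceeds 3 ✗; Tm = 2·12 + 4·6 = 48°C ✓; 3' end AT has 0 G/C, need ≥1 ✗; GC 6/18 = 33.3%, outside 34.4–52.9% ✗ — fails.
P4 (19 nt, A=6 T=3 G=6 C=4): longest run = 2 ✓; Tm = 2·9 + 4·10 = 58°C ✓; 3' end TT has 0 G/C, need ≥1 ✗; GC 10/19 = 52.6% ✓ — fails.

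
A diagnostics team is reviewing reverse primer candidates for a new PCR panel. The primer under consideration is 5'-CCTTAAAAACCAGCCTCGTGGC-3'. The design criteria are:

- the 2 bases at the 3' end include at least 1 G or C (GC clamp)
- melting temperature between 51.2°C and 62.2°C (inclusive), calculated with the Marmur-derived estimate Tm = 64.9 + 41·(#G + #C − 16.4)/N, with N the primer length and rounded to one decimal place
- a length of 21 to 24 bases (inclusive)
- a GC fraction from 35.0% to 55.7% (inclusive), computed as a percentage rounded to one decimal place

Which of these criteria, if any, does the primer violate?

Base counts: A=6, T=4, G=4, C=8 (length 22).
GC clamp: 3' end GC has 2 G/C ✓
Tm: Tm = 64.9 + 41·(12 − 16.4)/22 = 56.7°C ✓
length: length 22 ✓
GC content: GC 12/22 = 54.5% ✓

Meets all criteria.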